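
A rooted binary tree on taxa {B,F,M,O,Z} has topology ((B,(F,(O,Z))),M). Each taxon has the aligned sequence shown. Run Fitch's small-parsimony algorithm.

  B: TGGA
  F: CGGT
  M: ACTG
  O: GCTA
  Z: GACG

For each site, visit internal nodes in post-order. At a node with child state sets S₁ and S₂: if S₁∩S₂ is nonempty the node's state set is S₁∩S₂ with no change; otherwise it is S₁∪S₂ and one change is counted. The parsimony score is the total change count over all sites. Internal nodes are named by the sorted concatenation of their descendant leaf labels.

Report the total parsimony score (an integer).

12

OZ@0: {G} ∩ {G} = {G} (intersection, +0)
FOZ@0: {C} ∪ {G} = {C,G} (union, +1)
BFOZ@0: {T} ∪ {C,G} = {C,G,T} (union, +1)
BFMOZ@0: {C,G,T} ∪ {A} = {A,C,G,T} (union, +1)
OZ@1: {C} ∪ {A} = {A,C} (union, +1)
FOZ@1: {G} ∪ {A,C} = {A,C,G} (union, +1)
BFOZ@1: {G} ∩ {A,C,G} = {G} (intersection, +0)
BFMOZ@1: {G} ∪ {C} = {C,G} (union, +1)
OZ@2: {T} ∪ {C} = {C,T} (union, +1)
FOZ@2: {G} ∪ {C,T} = {C,G,T} (union, +1)
BFOZ@2: {G} ∩ {C,G,T} = {G} (intersection, +0)
BFMOZ@2: {G} ∪ {T} = {G,T} (union, +1)
OZ@3: {A} ∪ {G} = {A,G} (union, +1)
FOZ@3: {T} ∪ {A,G} = {A,G,T} (union, +1)
BFOZ@3: {A} ∩ {A,G,T} = {A} (intersection, +0)
BFMOZ@3: {A} ∪ {G} = {A,G} (union, +1)
per-site changes: [3, 3, 3, 3]; total = 12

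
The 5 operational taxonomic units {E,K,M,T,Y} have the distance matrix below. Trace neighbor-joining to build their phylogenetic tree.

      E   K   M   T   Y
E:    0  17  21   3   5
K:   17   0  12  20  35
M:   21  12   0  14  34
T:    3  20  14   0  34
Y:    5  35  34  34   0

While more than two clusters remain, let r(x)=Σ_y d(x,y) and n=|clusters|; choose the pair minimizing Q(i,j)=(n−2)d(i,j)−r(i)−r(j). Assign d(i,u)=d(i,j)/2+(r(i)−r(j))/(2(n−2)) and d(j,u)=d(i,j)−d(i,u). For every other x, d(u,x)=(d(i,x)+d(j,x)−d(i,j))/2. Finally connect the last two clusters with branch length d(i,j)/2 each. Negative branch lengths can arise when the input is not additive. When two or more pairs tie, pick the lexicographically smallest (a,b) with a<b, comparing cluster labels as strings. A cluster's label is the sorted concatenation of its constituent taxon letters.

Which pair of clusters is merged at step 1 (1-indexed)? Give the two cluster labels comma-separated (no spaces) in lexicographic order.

E,Y

iteration 1: select E,Y (d=5, Q=-139); attach at lengths (-47/6, 77/6); label the merged cluster EY
  updated: d(EY,K)=47/2, d(EY,M)=25, d(EY,T)=16
iteration 2: select EY,T (d=16, Q=-165/2); attach at lengths (93/8, 35/8); label the merged cluster ETY
  updated: d(ETY,K)=55/4, d(ETY,M)=23/2
iteration 3: select ETY,K (d=55/4, Q=-149/4); attach at lengths (53/8, 57/8); label the merged cluster EKTY
  updated: d(EKTY,M)=39/8
iteration 4: select EKTY,M (d=39/8); attach at lengths (39/16, 39/16); label the merged cluster EKMTY
final tree: ((((E:-47/6,Y:77/6):93/8,T:35/8):53/8,K:57/8):39/16,M:39/16)
total length: 317/8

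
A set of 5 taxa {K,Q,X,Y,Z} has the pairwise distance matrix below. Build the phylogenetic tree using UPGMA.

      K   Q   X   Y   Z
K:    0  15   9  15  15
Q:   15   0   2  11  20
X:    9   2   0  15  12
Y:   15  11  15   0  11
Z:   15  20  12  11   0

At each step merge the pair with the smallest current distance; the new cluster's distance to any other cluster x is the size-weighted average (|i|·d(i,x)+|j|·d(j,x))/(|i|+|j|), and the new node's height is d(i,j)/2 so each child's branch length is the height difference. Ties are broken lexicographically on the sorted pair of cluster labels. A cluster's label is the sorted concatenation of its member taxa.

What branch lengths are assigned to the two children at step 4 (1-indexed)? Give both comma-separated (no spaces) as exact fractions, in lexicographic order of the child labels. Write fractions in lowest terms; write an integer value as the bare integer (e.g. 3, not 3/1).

4/3,11/6

1. join Q+X (d=2) ⇒ QX; edges |Q|=1, |X|=1
  updated: d(K,QX)=12, d(QX,Y)=13, d(QX,Z)=16
2. join Y+Z (d=11) ⇒ YZ; edges |Y|=11/2, |Z|=11/2
  updated: d(K,YZ)=15, d(QX,YZ)=29/2
3. join K+QX (d=12) ⇒ KQX; edges |K|=6, |QX|=5
  updated: d(KQX,YZ)=44/3
4. join KQX+YZ (d=44/3) ⇒ KQXYZ; edges |KQX|=4/3, |YZ|=11/6
final tree: ((K:6,(Q:1,X:1):5):4/3,(Y:11/2,Z:11/2):11/6)
total length: 163/6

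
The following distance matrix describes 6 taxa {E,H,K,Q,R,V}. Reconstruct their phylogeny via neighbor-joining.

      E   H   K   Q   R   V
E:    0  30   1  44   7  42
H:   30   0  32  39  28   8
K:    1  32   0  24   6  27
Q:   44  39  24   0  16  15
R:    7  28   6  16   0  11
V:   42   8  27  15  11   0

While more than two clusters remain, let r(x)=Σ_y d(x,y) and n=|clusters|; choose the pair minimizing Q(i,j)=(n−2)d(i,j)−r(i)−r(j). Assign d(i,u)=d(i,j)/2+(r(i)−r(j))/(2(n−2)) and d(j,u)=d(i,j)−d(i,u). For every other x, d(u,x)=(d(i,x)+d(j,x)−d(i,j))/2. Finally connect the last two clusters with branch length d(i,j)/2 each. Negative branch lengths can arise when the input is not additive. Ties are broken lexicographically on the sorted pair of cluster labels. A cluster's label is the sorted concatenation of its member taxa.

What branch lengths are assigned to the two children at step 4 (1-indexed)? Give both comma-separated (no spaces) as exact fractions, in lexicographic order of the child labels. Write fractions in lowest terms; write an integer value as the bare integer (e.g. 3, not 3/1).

141/16,161/16

step 1: merge (E,K) at d=1, Q=-210; branch lengths E→19/4, K→-15/4; new cluster EK
  updated: d(EK,H)=61/2, d(EK,Q)=67/2, d(EK,R)=6, d(EK,V)=34
step 2: merge (H,V) at d=8, Q=-299/2; branch lengths H→41/4, V→-9/4; new cluster HV
  updated: d(EK,HV)=113/4, d(HV,Q)=23, d(HV,R)=31/2
step 3: merge (EK,R) at d=6, Q=-373/4; branch lengths EK→169/16, R→-73/16; new cluster EKR
  updated: d(EKR,HV)=151/8, d(EKR,Q)=87/4
step 4: merge (EKR,HV) at d=151/8, Q=-509/8; branch lengths EKR→141/16, HV→161/16; new cluster EHKRV
  updated: d(EHKRV,Q)=207/16
step 5: merge (EHKRV,Q) at d=207/16; branch lengths EHKRV→207/32, Q→207/32; new cluster EHKQRV
final tree: ((((E:19/4,K:-15/4):169/16,R:-73/16):141/16,(H:41/4,V:-9/4):161/16):207/32,Q:207/32)
total length: 749/16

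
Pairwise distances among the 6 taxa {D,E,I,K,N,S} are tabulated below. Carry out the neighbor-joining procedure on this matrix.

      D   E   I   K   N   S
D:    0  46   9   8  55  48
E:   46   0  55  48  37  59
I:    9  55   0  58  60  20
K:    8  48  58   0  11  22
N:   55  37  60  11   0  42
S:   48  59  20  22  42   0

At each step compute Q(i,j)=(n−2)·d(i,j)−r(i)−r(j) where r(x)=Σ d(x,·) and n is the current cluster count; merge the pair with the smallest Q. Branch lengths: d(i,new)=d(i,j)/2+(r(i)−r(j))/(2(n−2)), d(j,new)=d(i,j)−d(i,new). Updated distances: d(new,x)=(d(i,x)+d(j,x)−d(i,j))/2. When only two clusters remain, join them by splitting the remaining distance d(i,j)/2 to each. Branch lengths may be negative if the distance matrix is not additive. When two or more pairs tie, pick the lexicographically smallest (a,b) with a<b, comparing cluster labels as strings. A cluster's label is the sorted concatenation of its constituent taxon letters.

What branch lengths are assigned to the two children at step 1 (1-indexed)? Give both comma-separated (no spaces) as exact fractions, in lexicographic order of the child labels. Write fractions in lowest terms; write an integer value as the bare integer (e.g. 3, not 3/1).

0,9

step 1: merge (D,I) at d=9, Q=-332; branch lengths D→0, I→9; new cluster DI
  updated: d(DI,E)=46, d(DI,K)=57/2, d(DI,N)=53, d(DI,S)=59/2
step 2: merge (E,N) at d=37, Q=-222; branch lengths E→79/3, N→32/3; new cluster EN
  updated: d(DI,EN)=31, d(EN,K)=11, d(EN,S)=32
step 3: merge (DI,S) at d=59/2, Q=-227/2; branch lengths DI→129/8, S→107/8; new cluster DIS
  updated: d(DIS,EN)=67/4, d(DIS,K)=21/2
step 4: merge (DIS,EN) at d=67/4, Q=-153/4; branch lengths DIS→65/8, EN→69/8; new cluster DEINS
  updated: d(DEINS,K)=19/8
step 5: merge (DEINS,K) at d=19/8; branch lengths DEINS→19/16, K→19/16; new cluster DEIKNS
final tree: ((((D:0,I:9):129/8,S:107/8):65/8,(E:79/3,N:32/3):69/8):19/16,K:19/16)
total length: 757/8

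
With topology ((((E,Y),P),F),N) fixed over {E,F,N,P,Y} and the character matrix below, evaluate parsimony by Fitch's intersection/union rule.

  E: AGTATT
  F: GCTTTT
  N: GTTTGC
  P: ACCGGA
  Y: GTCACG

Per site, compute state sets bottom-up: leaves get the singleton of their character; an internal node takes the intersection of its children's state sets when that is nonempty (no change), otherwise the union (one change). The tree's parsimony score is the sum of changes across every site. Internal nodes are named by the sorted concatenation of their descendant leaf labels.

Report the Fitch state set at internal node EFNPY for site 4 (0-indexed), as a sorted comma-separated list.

EY@0: {A} ∪ {G} = {A,G} (union, +1)
EPY@0: {A,G} ∩ {A} = {A} (intersection, +0)
EFPY@0: {A} ∪ {G} = {A,G} (union, +1)
EFNPY@0: {A,G} ∩ {G} = {G} (intersection, +0)
EY@1: {G} ∪ {T} = {G,T} (union, +1)
EPY@1: {G,T} ∪ {C} = {C,G,T} (union, +1)
EFPY@1: {C,G,T} ∩ {C} = {C} (intersection, +0)
EFNPY@1: {C} ∪ {T} = {C,T} (union, +1)
EY@2: {T} ∪ {C} = {C,T} (union, +1)
EPY@2: {C,T} ∩ {C} = {C} (intersection, +0)
EFPY@2: {C} ∪ {T} = {C,T} (union, +1)
EFNPY@2: {C,T} ∩ {T} = {T} (intersection, +0)
EY@3: {A} ∩ {A} = {A} (intersection, +0)
EPY@3: {A} ∪ {G} = {A,G} (union, +1)
EFPY@3: {A,G} ∪ {T} = {A,G,T} (union, +1)
EFNPY@3: {A,G,T} ∩ {T} = {T} (intersection, +0)
EY@4: {T} ∪ {C} = {C,T} (union, +1)
EPY@4: {C,T} ∪ {G} = {C,G,T} (union, +1)
EFPY@4: {C,G,T} ∩ {T} = {T} (intersection, +0)
EFNPY@4: {T} ∪ {G} = {G,T} (union, +1)
EY@5: {T} ∪ {G} = {G,T} (union, +1)
EPY@5: {G,T} ∪ {A} = {A,G,T} (union, +1)
EFPY@5: {A,G,T} ∩ {T} = {T} (intersection, +0)
EFNPY@5: {T} ∪ {C} = {C,T} (union, +1)
per-site changes: [2, 3, 2, 2, 3, 3]; total = 15

G,T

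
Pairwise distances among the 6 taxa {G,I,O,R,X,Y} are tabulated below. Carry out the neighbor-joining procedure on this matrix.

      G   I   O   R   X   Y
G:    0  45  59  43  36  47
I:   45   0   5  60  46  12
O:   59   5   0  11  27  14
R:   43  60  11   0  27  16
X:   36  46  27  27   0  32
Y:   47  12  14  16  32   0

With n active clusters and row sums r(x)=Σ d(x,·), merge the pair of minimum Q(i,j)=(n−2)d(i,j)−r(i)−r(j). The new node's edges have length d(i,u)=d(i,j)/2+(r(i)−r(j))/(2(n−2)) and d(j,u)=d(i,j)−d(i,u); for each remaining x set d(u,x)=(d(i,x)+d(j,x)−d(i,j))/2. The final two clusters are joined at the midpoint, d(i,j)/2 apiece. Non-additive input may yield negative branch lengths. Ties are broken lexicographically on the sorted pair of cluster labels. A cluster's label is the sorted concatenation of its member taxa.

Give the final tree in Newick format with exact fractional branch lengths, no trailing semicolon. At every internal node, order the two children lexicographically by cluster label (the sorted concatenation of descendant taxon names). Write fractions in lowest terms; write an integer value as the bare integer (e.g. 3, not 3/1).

(((G:413/16,X:163/16):121/16,((I:9,O:-4):53/6,Y:5/3):157/16):151/32,R:151/32)

step 1: merge (I,O) at d=5, Q=-264; branch lengths I→9, O→-4; new cluster IO
  updated: d(G,IO)=99/2, d(IO,R)=33, d(IO,X)=34, d(IO,Y)=21/2
step 2: merge (IO,Y) at d=21/2, Q=-201; branch lengths IO→53/6, Y→5/3; new cluster IOY
  updated: d(G,IOY)=43, d(IOY,R)=77/4, d(IOY,X)=111/4
step 3: merge (G,X) at d=36, Q=-563/4; branch lengths G→413/16, X→163/16; new cluster GX
  updated: d(GX,IOY)=139/8, d(GX,R)=17
step 4: merge (GX,IOY) at d=139/8, Q=-429/8; branch lengths GX→121/16, IOY→157/16; new cluster GIOXY
  updated: d(GIOXY,R)=151/16
step 5: merge (GIOXY,R) at d=151/16; branch lengths GIOXY→151/32, R→151/32; new cluster GIORXY
final tree: (((G:413/16,X:163/16):121/16,((I:9,O:-4):53/6,Y:5/3):157/16):151/32,R:151/32)
total length: 1253/16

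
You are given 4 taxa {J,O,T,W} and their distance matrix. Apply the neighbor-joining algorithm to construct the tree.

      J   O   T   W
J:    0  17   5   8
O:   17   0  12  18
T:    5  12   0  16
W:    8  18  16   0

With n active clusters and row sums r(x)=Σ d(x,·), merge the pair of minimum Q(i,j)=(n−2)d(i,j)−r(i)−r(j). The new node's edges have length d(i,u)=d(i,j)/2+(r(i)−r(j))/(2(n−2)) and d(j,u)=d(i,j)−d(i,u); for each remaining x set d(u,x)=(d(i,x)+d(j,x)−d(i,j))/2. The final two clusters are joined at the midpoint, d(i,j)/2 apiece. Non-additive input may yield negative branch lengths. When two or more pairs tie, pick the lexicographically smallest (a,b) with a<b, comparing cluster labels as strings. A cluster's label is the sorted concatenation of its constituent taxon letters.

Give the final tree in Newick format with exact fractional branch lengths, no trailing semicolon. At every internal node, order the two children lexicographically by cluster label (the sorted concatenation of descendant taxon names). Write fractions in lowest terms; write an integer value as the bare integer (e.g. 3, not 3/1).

step 1: merge (J,W) at d=8, Q=-56; branch lengths J→1, W→7; new cluster JW
  updated: d(JW,O)=27/2, d(JW,T)=13/2
step 2: merge (JW,O) at d=27/2, Q=-32; branch lengths JW→4, O→19/2; new cluster JOW
  updated: d(JOW,T)=5/2
step 3: merge (JOW,T) at d=5/2; branch lengths JOW→5/4, T→5/4; new cluster JOTW
final tree: (((J:1,W:7):4,O:19/2):5/4,T:5/4)
total length: 24

(((J:1,W:7):4,O:19/2):5/4,T:5/4)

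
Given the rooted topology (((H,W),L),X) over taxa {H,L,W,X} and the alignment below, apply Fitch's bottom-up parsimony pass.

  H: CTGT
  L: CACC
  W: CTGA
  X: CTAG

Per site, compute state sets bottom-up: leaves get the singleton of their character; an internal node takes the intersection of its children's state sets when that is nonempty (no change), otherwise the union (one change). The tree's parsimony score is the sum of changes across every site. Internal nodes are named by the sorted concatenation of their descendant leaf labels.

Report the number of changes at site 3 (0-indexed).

3

[col 0] HW: children H:{C}, W:{C} ∩→ {C}; cost 0
[col 0] HLW: children HW:{C}, L:{C} ∩→ {C}; cost 0
[col 0] HLWX: children HLW:{C}, X:{C} ∩→ {C}; cost 0
[col 1] HW: children H:{T}, W:{T} ∩→ {T}; cost 0
[col 1] HLW: children HW:{T}, L:{A} ∪→ {A,T}; cost 1
[col 1] HLWX: children HLW:{A,T}, X:{T} ∩→ {T}; cost 0
[col 2] HW: children H:{G}, W:{G} ∩→ {G}; cost 0
[col 2] HLW: children HW:{G}, L:{C} ∪→ {C,G}; cost 1
[col 2] HLWX: children HLW:{C,G}, X:{A} ∪→ {A,C,G}; cost 1
[col 3] HW: children H:{T}, W:{A} ∪→ {A,T}; cost 1
[col 3] HLW: children HW:{A,T}, L:{C} ∪→ {A,C,T}; cost 1
[col 3] HLWX: children HLW:{A,C,T}, X:{G} ∪→ {A,C,G,T}; cost 1
per-site changes: [0, 1, 2, 3]; total = 6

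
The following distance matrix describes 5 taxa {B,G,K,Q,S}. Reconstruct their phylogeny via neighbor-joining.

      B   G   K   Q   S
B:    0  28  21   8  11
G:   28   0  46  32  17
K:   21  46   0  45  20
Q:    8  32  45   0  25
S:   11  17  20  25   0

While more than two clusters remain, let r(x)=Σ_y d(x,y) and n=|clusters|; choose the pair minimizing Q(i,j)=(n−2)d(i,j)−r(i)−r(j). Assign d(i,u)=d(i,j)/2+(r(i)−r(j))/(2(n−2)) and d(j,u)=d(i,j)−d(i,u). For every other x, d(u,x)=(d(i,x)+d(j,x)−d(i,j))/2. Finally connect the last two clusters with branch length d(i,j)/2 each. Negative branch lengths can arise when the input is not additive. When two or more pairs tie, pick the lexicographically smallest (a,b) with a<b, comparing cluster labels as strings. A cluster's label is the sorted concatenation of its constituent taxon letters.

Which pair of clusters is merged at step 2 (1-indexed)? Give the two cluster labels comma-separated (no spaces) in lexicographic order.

iteration 1: select B,Q (d=8, Q=-154); attach at lengths (-3, 11); label the merged cluster BQ
  updated: d(BQ,G)=26, d(BQ,K)=29, d(BQ,S)=14
iteration 2: select BQ,G (d=26, Q=-106); attach at lengths (8, 18); label the merged cluster BGQ
  updated: d(BGQ,K)=49/2, d(BGQ,S)=5/2
iteration 3: select BGQ,K (d=49/2, Q=-47); attach at lengths (7/2, 21); label the merged cluster BGKQ
  updated: d(BGKQ,S)=-1
iteration 4: select BGKQ,S (d=-1); attach at lengths (-1/2, -1/2); label the merged cluster BGKQS
final tree: ((((B:-3,Q:11):8,G:18):7/2,K:21):-1/2,S:-1/2)
total length: 115/2

BQ,G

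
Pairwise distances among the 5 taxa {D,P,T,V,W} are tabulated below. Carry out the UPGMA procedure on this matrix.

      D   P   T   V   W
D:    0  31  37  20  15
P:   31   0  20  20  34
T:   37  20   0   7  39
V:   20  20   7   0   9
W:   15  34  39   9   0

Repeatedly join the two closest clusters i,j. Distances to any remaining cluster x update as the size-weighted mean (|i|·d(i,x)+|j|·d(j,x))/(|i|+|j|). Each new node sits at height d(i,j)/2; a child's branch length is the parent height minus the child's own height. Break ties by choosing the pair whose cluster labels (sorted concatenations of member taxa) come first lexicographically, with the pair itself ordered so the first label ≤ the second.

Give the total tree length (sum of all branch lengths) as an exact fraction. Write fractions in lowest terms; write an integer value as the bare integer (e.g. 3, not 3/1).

iteration 1: select T,V (d=7); attach at lengths (7/2, 7/2); label the merged cluster TV
  updated: d(D,TV)=57/2, d(P,TV)=20, d(TV,W)=24
iteration 2: select D,W (d=15); attach at lengths (15/2, 15/2); label the merged cluster DW
  updated: d(DW,P)=65/2, d(DW,TV)=105/4
iteration 3: select P,TV (d=20); attach at lengths (10, 13/2); label the merged cluster PTV
  updated: d(DW,PTV)=85/3
iteration 4: select DW,PTV (d=85/3); attach at lengths (20/3, 25/6); label the merged cluster DPTVW
final tree: ((D:15/2,W:15/2):20/3,(P:10,(T:7/2,V:7/2):13/2):25/6)
total length: 148/3

148/3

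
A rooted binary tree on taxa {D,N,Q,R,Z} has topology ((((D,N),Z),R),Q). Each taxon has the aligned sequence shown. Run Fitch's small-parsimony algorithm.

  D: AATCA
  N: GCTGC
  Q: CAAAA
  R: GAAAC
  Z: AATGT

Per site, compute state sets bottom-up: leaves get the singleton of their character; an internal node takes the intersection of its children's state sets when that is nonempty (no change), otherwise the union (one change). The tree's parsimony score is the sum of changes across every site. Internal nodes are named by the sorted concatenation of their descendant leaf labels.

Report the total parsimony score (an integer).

site 0, node DN: D={A} ∪ N={G} → {A,G} (+1)
site 0, node DNZ: DN={A,G} ∩ Z={A} → {A} (+0)
site 0, node DNRZ: DNZ={A} ∪ R={G} → {A,G} (+1)
site 0, node DNQRZ: DNRZ={A,G} ∪ Q={C} → {A,C,G} (+1)
site 1, node DN: D={A} ∪ N={C} → {A,C} (+1)
site 1, node DNZ: DN={A,C} ∩ Z={A} → {A} (+0)
site 1, node DNRZ: DNZ={A} ∩ R={A} → {A} (+0)
site 1, node DNQRZ: DNRZ={A} ∩ Q={A} → {A} (+0)
site 2, node DN: D={T} ∩ N={T} → {T} (+0)
site 2, node DNZ: DN={T} ∩ Z={T} → {T} (+0)
site 2, node DNRZ: DNZ={T} ∪ R={A} → {A,T} (+1)
site 2, node DNQRZ: DNRZ={A,T} ∩ Q={A} → {A} (+0)
site 3, node DN: D={C} ∪ N={G} → {C,G} (+1)
site 3, node DNZ: DN={C,G} ∩ Z={G} → {G} (+0)
site 3, node DNRZ: DNZ={G} ∪ R={A} → {A,G} (+1)
site 3, node DNQRZ: DNRZ={A,G} ∩ Q={A} → {A} (+0)
site 4, node DN: D={A} ∪ N={C} → {A,C} (+1)
site 4, node DNZ: DN={A,C} ∪ Z={T} → {A,C,T} (+1)
site 4, node DNRZ: DNZ={A,C,T} ∩ R={C} → {C} (+0)
site 4, node DNQRZ: DNRZ={C} ∪ Q={A} → {A,C} (+1)
per-site changes: [3, 1, 1, 2, 3]; total = 10

10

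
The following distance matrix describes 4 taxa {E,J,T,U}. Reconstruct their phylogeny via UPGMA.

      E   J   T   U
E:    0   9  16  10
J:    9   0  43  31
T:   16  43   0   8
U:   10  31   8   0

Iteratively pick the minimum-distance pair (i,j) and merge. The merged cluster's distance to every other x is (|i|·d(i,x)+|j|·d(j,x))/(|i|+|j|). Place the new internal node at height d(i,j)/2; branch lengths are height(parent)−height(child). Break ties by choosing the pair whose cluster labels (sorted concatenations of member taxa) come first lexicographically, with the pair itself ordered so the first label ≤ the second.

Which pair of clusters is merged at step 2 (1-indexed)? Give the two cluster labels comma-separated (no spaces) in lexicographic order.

iteration 1: select T,U (d=8); attach at lengths (4, 4); label the merged cluster TU
  updated: d(E,TU)=13, d(J,TU)=37
iteration 2: select E,J (d=9); attach at lengths (9/2, 9/2); label the merged cluster EJ
  updated: d(EJ,TU)=25
iteration 3: select EJ,TU (d=25); attach at lengths (8, 17/2); label the merged cluster EJTU
final tree: ((E:9/2,J:9/2):8,(T:4,U:4):17/2)
total length: 67/2

E,J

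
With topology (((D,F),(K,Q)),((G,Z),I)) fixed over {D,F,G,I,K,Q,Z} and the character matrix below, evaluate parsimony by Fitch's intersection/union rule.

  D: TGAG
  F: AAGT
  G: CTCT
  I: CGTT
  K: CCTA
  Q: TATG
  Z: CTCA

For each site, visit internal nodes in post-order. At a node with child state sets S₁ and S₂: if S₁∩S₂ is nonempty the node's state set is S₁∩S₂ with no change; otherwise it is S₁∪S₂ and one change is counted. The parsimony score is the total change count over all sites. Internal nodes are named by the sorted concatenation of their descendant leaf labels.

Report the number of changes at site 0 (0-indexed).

DF@0: {T} ∪ {A} = {A,T} (union, +1)
KQ@0: {C} ∪ {T} = {C,T} (union, +1)
DFKQ@0: {A,T} ∩ {C,T} = {T} (intersection, +0)
GZ@0: {C} ∩ {C} = {C} (intersection, +0)
GIZ@0: {C} ∩ {C} = {C} (intersection, +0)
DFGIKQZ@0: {T} ∪ {C} = {C,T} (union, +1)
DF@1: {G} ∪ {A} = {A,G} (union, +1)
KQ@1: {C} ∪ {A} = {A,C} (union, +1)
DFKQ@1: {A,G} ∩ {A,C} = {A} (intersection, +0)
GZ@1: {T} ∩ {T} = {T} (intersection, +0)
GIZ@1: {T} ∪ {G} = {G,T} (union, +1)
DFGIKQZ@1: {A} ∪ {G,T} = {A,G,T} (union, +1)
DF@2: {A} ∪ {G} = {A,G} (union, +1)
KQ@2: {T} ∩ {T} = {T} (intersection, +0)
DFKQ@2: {A,G} ∪ {T} = {A,G,T} (union, +1)
GZ@2: {C} ∩ {C} = {C} (intersection, +0)
GIZ@2: {C} ∪ {T} = {C,T} (union, +1)
DFGIKQZ@2: {A,G,T} ∩ {C,T} = {T} (intersection, +0)
DF@3: {G} ∪ {T} = {G,T} (union, +1)
KQ@3: {A} ∪ {G} = {A,G} (union, +1)
DFKQ@3: {G,T} ∩ {A,G} = {G} (intersection, +0)
GZ@3: {T} ∪ {A} = {A,T} (union, +1)
GIZ@3: {A,T} ∩ {T} = {T} (intersection, +0)
DFGIKQZ@3: {G} ∪ {T} = {G,T} (union, +1)
per-site changes: [3, 4, 3, 4]; total = 14

3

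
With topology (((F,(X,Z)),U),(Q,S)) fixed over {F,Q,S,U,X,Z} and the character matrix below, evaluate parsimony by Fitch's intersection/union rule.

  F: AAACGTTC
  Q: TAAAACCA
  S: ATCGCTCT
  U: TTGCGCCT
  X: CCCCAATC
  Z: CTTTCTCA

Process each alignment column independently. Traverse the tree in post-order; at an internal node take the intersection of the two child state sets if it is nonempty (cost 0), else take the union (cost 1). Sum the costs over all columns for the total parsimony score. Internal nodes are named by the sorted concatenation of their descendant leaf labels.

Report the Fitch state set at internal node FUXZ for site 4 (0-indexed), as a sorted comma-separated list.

G

site 0, node XZ: X={C} ∩ Z={C} → {C} (+0)
site 0, node FXZ: F={A} ∪ XZ={C} → {A,C} (+1)
site 0, node FUXZ: FXZ={A,C} ∪ U={T} → {A,C,T} (+1)
site 0, node QS: Q={T} ∪ S={A} → {A,T} (+1)
site 0, node FQSUXZ: FUXZ={A,C,T} ∩ QS={A,T} → {A,T} (+0)
site 1, node XZ: X={C} ∪ Z={T} → {C,T} (+1)
site 1, node FXZ: F={A} ∪ XZ={C,T} → {A,C,T} (+1)
site 1, node FUXZ: FXZ={A,C,T} ∩ U={T} → {T} (+0)
site 1, node QS: Q={A} ∪ S={T} → {A,T} (+1)
site 1, node FQSUXZ: FUXZ={T} ∩ QS={A,T} → {T} (+0)
site 2, node XZ: X={C} ∪ Z={T} → {C,T} (+1)
site 2, node FXZ: F={A} ∪ XZ={C,T} → {A,C,T} (+1)
site 2, node FUXZ: FXZ={A,C,T} ∪ U={G} → {A,C,G,T} (+1)
site 2, node QS: Q={A} ∪ S={C} → {A,C} (+1)
site 2, node FQSUXZ: FUXZ={A,C,G,T} ∩ QS={A,C} → {A,C} (+0)
site 3, node XZ: X={C} ∪ Z={T} → {C,T} (+1)
site 3, node FXZ: F={C} ∩ XZ={C,T} → {C} (+0)
site 3, node FUXZ: FXZ={C} ∩ U={C} → {C} (+0)
site 3, node QS: Q={A} ∪ S={G} → {A,G} (+1)
site 3, node FQSUXZ: FUXZ={C} ∪ QS={A,G} → {A,C,G} (+1)
site 4, node XZ: X={A} ∪ Z={C} → {A,C} (+1)
site 4, node FXZ: F={G} ∪ XZ={A,C} → {A,C,G} (+1)
site 4, node FUXZ: FXZ={A,C,G} ∩ U={G} → {G} (+0)
site 4, node QS: Q={A} ∪ S={C} → {A,C} (+1)
site 4, node FQSUXZ: FUXZ={G} ∪ QS={A,C} → {A,C,G} (+1)
site 5, node XZ: X={A} ∪ Z={T} → {A,T} (+1)
site 5, node FXZ: F={T} ∩ XZ={A,T} → {T} (+0)
site 5, node FUXZ: FXZ={T} ∪ U={C} → {C,T} (+1)
site 5, node QS: Q={C} ∪ S={T} → {C,T} (+1)
site 5, node FQSUXZ: FUXZ={C,T} ∩ QS={C,T} → {C,T} (+0)
site 6, node XZ: X={T} ∪ Z={C} → {C,T} (+1)
site 6, node FXZ: F={T} ∩ XZ={C,T} → {T} (+0)
site 6, node FUXZ: FXZ={T} ∪ U={C} → {C,T} (+1)
site 6, node QS: Q={C} ∩ S={C} → {C} (+0)
site 6, node FQSUXZ: FUXZ={C,T} ∩ QS={C} → {C} (+0)
site 7, node XZ: X={C} ∪ Z={A} → {A,C} (+1)
site 7, node FXZ: F={C} ∩ XZ={A,C} → {C} (+0)
site 7, node FUXZ: FXZ={C} ∪ U={T} → {C,T} (+1)
site 7, node QS: Q={A} ∪ S={T} → {A,T} (+1)
site 7, node FQSUXZ: FUXZ={C,T} ∩ QS={A,T} → {T} (+0)
per-site changes: [3, 3, 4, 3, 4, 3, 2, 3]; total = 25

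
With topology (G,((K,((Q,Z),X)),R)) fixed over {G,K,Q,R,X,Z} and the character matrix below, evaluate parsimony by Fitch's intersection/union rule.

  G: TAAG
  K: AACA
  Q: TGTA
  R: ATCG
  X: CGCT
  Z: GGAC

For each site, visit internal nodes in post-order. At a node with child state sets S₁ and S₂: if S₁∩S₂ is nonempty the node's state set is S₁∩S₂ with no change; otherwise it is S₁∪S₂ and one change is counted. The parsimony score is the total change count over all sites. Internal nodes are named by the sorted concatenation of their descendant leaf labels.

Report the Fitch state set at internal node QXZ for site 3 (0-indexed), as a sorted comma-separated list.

QZ@0: {T} ∪ {G} = {G,T} (union, +1)
QXZ@0: {G,T} ∪ {C} = {C,G,T} (union, +1)
KQXZ@0: {A} ∪ {C,G,T} = {A,C,G,T} (union, +1)
KQRXZ@0: {A,C,G,T} ∩ {A} = {A} (intersection, +0)
GKQRXZ@0: {T} ∪ {A} = {A,T} (union, +1)
QZ@1: {G} ∩ {G} = {G} (intersection, +0)
QXZ@1: {G} ∩ {G} = {G} (intersection, +0)
KQXZ@1: {A} ∪ {G} = {A,G} (union, +1)
KQRXZ@1: {A,G} ∪ {T} = {A,G,T} (union, +1)
GKQRXZ@1: {A} ∩ {A,G,T} = {A} (intersection, +0)
QZ@2: {T} ∪ {A} = {A,T} (union, +1)
QXZ@2: {A,T} ∪ {C} = {A,C,T} (union, +1)
KQXZ@2: {C} ∩ {A,C,T} = {C} (intersection, +0)
KQRXZ@2: {C} ∩ {C} = {C} (intersection, +0)
GKQRXZ@2: {A} ∪ {C} = {A,C} (union, +1)
QZ@3: {A} ∪ {C} = {A,C} (union, +1)
QXZ@3: {A,C} ∪ {T} = {A,C,T} (union, +1)
KQXZ@3: {A} ∩ {A,C,T} = {A} (intersection, +0)
KQRXZ@3: {A} ∪ {G} = {A,G} (union, +1)
GKQRXZ@3: {G} ∩ {A,G} = {G} (intersection, +0)
per-site changes: [4, 2, 3, 3]; total = 12

A,C,T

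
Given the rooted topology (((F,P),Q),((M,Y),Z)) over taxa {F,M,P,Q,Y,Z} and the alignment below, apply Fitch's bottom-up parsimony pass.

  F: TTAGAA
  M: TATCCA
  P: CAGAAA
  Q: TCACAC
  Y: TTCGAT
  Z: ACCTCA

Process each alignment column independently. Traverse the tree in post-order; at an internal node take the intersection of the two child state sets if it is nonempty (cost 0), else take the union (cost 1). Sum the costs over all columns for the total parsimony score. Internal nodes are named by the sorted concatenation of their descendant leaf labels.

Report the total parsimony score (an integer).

site 0, node FP: F={T} ∪ P={C} → {C,T} (+1)
site 0, node FPQ: FP={C,T} ∩ Q={T} → {T} (+0)
site 0, node MY: M={T} ∩ Y={T} → {T} (+0)
site 0, node MYZ: MY={T} ∪ Z={A} → {A,T} (+1)
site 0, node FMPQYZ: FPQ={T} ∩ MYZ={A,T} → {T} (+0)
site 1, node FP: F={T} ∪ P={A} → {A,T} (+1)
site 1, node FPQ: FP={A,T} ∪ Q={C} → {A,C,T} (+1)
site 1, node MY: M={A} ∪ Y={T} → {A,T} (+1)
site 1, node MYZ: MY={A,T} ∪ Z={C} → {A,C,T} (+1)
site 1, node FMPQYZ: FPQ={A,C,T} ∩ MYZ={A,C,T} → {A,C,T} (+0)
site 2, node FP: F={A} ∪ P={G} → {A,G} (+1)
site 2, node FPQ: FP={A,G} ∩ Q={A} → {A} (+0)
site 2, node MY: M={T} ∪ Y={C} → {C,T} (+1)
site 2, node MYZ: MY={C,T} ∩ Z={C} → {C} (+0)
site 2, node FMPQYZ: FPQ={A} ∪ MYZ={C} → {A,C} (+1)
site 3, node FP: F={G} ∪ P={A} → {A,G} (+1)
site 3, node FPQ: FP={A,G} ∪ Q={C} → {A,C,G} (+1)
site 3, node MY: M={C} ∪ Y={G} → {C,G} (+1)
site 3, node MYZ: MY={C,G} ∪ Z={T} → {C,G,T} (+1)
site 3, node FMPQYZ: FPQ={A,C,G} ∩ MYZ={C,G,T} → {C,G} (+0)
site 4, node FP: F={A} ∩ P={A} → {A} (+0)
site 4, node FPQ: FP={A} ∩ Q={A} → {A} (+0)
site 4, node MY: M={C} ∪ Y={A} → {A,C} (+1)
site 4, node MYZ: MY={A,C} ∩ Z={C} → {C} (+0)
site 4, node FMPQYZ: FPQ={A} ∪ MYZ={C} → {A,C} (+1)
site 5, node FP: F={A} ∩ P={A} → {A} (+0)
site 5, node FPQ: FP={A} ∪ Q={C} → {A,C} (+1)
site 5, node MY: M={A} ∪ Y={T} → {A,T} (+1)
site 5, node MYZ: MY={A,T} ∩ Z={A} → {A} (+0)
site 5, node FMPQYZ: FPQ={A,C} ∩ MYZ={A} → {A} (+0)
per-site changes: [2, 4, 3, 4, 2, 2]; total = 17

17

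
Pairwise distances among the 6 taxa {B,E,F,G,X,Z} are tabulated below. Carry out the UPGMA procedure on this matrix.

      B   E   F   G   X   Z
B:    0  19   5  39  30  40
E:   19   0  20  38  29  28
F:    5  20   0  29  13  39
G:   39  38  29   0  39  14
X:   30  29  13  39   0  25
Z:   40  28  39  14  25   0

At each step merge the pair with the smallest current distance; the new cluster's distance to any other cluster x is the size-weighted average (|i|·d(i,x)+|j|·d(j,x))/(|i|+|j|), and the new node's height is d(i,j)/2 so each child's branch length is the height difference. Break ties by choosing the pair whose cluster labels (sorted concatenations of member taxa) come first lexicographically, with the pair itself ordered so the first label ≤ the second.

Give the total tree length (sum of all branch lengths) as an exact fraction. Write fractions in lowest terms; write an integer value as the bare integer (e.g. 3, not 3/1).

iteration 1: select B,F (d=5); attach at lengths (5/2, 5/2); label the merged cluster BF
  updated: d(BF,E)=39/2, d(BF,G)=34, d(BF,X)=43/2, d(BF,Z)=79/2
iteration 2: select G,Z (d=14); attach at lengths (7, 7); label the merged cluster GZ
  updated: d(BF,GZ)=147/4, d(E,GZ)=33, d(GZ,X)=32
iteration 3: select BF,E (d=39/2); attach at lengths (29/4, 39/4); label the merged cluster BEF
  updated: d(BEF,GZ)=71/2, d(BEF,X)=24
iteration 4: select BEF,X (d=24); attach at lengths (9/4, 12); label the merged cluster BEFX
  updated: d(BEFX,GZ)=277/8
iteration 5: select BEFX,GZ (d=277/8); attach at lengths (85/16, 165/16); label the merged cluster BEFGXZ
final tree: ((((B:5/2,F:5/2):29/4,E:39/4):9/4,X:12):85/16,(G:7,Z:7):165/16)
total length: 527/8

527/8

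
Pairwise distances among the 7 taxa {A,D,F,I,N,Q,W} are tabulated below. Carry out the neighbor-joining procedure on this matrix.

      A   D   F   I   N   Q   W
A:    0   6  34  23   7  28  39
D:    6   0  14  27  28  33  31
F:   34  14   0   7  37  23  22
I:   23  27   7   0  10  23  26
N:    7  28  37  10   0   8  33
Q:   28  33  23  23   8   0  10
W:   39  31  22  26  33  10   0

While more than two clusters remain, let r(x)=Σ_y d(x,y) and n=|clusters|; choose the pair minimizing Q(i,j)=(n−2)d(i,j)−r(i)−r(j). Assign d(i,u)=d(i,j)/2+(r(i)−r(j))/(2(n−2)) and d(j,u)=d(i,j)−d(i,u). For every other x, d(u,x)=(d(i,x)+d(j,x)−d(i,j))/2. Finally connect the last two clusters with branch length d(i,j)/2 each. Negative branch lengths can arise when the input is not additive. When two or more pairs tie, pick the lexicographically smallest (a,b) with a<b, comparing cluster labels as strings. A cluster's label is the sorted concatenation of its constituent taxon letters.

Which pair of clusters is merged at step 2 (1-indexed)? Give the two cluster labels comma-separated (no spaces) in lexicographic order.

Q,W

iteration 1: select A,D (d=6, Q=-246); attach at lengths (14/5, 16/5); label the merged cluster AD
  updated: d(AD,F)=21, d(AD,I)=22, d(AD,N)=29/2, d(AD,Q)=55/2, d(AD,W)=32
iteration 2: select Q,W (d=10, Q=-349/2); attach at lengths (17/16, 143/16); label the merged cluster QW
  updated: d(AD,QW)=99/4, d(F,QW)=35/2, d(I,QW)=39/2, d(N,QW)=31/2
iteration 3: select F,I (d=7, Q=-120); attach at lengths (15/2, -1/2); label the merged cluster FI
  updated: d(AD,FI)=18, d(FI,N)=20, d(FI,QW)=15
iteration 4: select AD,N (d=29/2, Q=-313/4); attach at lengths (145/16, 87/16); label the merged cluster ADN
  updated: d(ADN,FI)=47/4, d(ADN,QW)=103/8
iteration 5: select ADN,FI (d=47/4, Q=-317/8); attach at lengths (77/16, 111/16); label the merged cluster ADFIN
  updated: d(ADFIN,QW)=129/16
iteration 6: select ADFIN,QW (d=129/16); attach at lengths (129/32, 129/32); label the merged cluster ADFINQW
final tree: ((((A:14/5,D:16/5):145/16,N:87/16):77/16,(F:15/2,I:-1/2):111/16):129/32,(Q:17/16,W:143/16):129/32)
total length: 917/16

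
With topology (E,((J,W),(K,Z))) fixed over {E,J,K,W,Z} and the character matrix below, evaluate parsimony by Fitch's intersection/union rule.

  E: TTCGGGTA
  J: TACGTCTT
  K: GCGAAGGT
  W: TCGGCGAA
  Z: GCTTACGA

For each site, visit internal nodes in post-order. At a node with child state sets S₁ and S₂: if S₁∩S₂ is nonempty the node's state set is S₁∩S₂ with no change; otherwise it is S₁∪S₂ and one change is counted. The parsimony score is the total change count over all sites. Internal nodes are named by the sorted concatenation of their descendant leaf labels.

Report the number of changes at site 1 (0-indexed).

site 0, node JW: J={T} ∩ W={T} → {T} (+0)
site 0, node KZ: K={G} ∩ Z={G} → {G} (+0)
site 0, node JKWZ: JW={T} ∪ KZ={G} → {G,T} (+1)
site 0, node EJKWZ: E={T} ∩ JKWZ={G,T} → {T} (+0)
site 1, node JW: J={A} ∪ W={C} → {A,C} (+1)
site 1, node KZ: K={C} ∩ Z={C} → {C} (+0)
site 1, node JKWZ: JW={A,C} ∩ KZ={C} → {C} (+0)
site 1, node EJKWZ: E={T} ∪ JKWZ={C} → {C,T} (+1)
site 2, node JW: J={C} ∪ W={G} → {C,G} (+1)
site 2, node KZ: K={G} ∪ Z={T} → {G,T} (+1)
site 2, node JKWZ: JW={C,G} ∩ KZ={G,T} → {G} (+0)
site 2, node EJKWZ: E={C} ∪ JKWZ={G} → {C,G} (+1)
site 3, node JW: J={G} ∩ W={G} → {G} (+0)
site 3, node KZ: K={A} ∪ Z={T} → {A,T} (+1)
site 3, node JKWZ: JW={G} ∪ KZ={A,T} → {A,G,T} (+1)
site 3, node EJKWZ: E={G} ∩ JKWZ={A,G,T} → {G} (+0)
site 4, node JW: J={T} ∪ W={C} → {C,T} (+1)
site 4, node KZ: K={A} ∩ Z={A} → {A} (+0)
site 4, node JKWZ: JW={C,T} ∪ KZ={A} → {A,C,T} (+1)
site 4, node EJKWZ: E={G} ∪ JKWZ={A,C,T} → {A,C,G,T} (+1)
site 5, node JW: J={C} ∪ W={G} → {C,G} (+1)
site 5, node KZ: K={G} ∪ Z={C} → {C,G} (+1)
site 5, node JKWZ: JW={C,G} ∩ KZ={C,G} → {C,G} (+0)
site 5, node EJKWZ: E={G} ∩ JKWZ={C,G} → {G} (+0)
site 6, node JW: J={T} ∪ W={A} → {A,T} (+1)
site 6, node KZ: K={G} ∩ Z={G} → {G} (+0)
site 6, node JKWZ: JW={A,T} ∪ KZ={G} → {A,G,T} (+1)
site 6, node EJKWZ: E={T} ∩ JKWZ={A,G,T} → {T} (+0)
site 7, node JW: J={T} ∪ W={A} → {A,T} (+1)
site 7, node KZ: K={T} ∪ Z={A} → {A,T} (+1)
site 7, node JKWZ: JW={A,T} ∩ KZ={A,T} → {A,T} (+0)
site 7, node EJKWZ: E={A} ∩ JKWZ={A,T} → {A} (+0)
per-site changes: [1, 2, 3, 2, 3, 2, 2, 2]; total = 17

2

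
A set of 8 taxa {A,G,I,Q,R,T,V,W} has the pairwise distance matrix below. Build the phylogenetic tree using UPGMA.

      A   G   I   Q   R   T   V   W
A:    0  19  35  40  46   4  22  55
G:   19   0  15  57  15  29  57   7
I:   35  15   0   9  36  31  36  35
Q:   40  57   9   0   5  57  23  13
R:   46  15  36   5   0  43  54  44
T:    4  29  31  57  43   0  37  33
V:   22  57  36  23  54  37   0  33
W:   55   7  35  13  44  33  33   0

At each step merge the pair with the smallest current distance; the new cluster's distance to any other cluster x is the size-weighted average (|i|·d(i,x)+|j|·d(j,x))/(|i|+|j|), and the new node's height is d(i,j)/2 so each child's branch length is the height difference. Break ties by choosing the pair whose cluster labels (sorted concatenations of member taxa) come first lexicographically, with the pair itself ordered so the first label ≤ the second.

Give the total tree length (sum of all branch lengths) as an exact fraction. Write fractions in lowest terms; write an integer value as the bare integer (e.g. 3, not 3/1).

5299/60

1. join A+T (d=4) ⇒ AT; edges |A|=2, |T|=2
  updated: d(AT,G)=24, d(AT,I)=33, d(AT,Q)=97/2, d(AT,R)=89/2, d(AT,V)=59/2, d(AT,W)=44
2. join Q+R (d=5) ⇒ QR; edges |Q|=5/2, |R|=5/2
  updated: d(AT,QR)=93/2, d(G,QR)=36, d(I,QR)=45/2, d(QR,V)=77/2, d(QR,W)=57/2
3. join G+W (d=7) ⇒ GW; edges |G|=7/2, |W|=7/2
  updated: d(AT,GW)=34, d(GW,I)=25, d(GW,QR)=129/4, d(GW,V)=45
4. join I+QR (d=45/2) ⇒ IQR; edges |I|=45/4, |QR|=35/4
  updated: d(AT,IQR)=42, d(GW,IQR)=179/6, d(IQR,V)=113/3
5. join AT+V (d=59/2) ⇒ ATV; edges |AT|=51/4, |V|=59/4
  updated: d(ATV,GW)=113/3, d(ATV,IQR)=365/9
6. join GW+IQR (d=179/6) ⇒ GIQRW; edges |GW|=137/12, |IQR|=11/3
  updated: d(ATV,GIQRW)=197/5
7. join ATV+GIQRW (d=197/5) ⇒ AGIQRTVW; edges |ATV|=99/20, |GIQRW|=287/60
final tree: (((A:2,T:2):51/4,V:59/4):99/20,((G:7/2,W:7/2):137/12,(I:45/4,(Q:5/2,R:5/2):35/4):11/3):287/60)
total length: 5299/60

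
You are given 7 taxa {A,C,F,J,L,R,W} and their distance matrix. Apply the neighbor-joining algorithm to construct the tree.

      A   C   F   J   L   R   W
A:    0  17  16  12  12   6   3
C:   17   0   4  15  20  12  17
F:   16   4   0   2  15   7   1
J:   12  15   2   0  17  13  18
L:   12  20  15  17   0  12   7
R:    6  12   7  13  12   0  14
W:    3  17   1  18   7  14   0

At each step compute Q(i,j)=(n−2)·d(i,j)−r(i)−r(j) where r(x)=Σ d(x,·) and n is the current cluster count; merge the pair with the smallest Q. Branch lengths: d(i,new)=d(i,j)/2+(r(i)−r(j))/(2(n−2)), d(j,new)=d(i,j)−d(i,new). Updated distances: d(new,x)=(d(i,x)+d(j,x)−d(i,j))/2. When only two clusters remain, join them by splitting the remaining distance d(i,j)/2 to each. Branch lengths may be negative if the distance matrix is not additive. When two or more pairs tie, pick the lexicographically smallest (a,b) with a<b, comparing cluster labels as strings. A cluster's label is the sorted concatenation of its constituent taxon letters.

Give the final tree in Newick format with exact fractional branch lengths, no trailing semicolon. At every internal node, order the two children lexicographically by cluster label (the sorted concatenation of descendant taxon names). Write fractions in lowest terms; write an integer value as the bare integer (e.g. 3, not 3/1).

(((A:63/32,((C:109/16,(F:-11/5,J:21/5):27/16):77/24,R:73/24):105/32):65/32,L:195/32):29/64,W:29/64)

iteration 1: select F,J (d=2, Q=-112); attach at lengths (-11/5, 21/5); label the merged cluster FJ
  updated: d(A,FJ)=13, d(C,FJ)=17/2, d(FJ,L)=15, d(FJ,R)=9, d(FJ,W)=17/2
iteration 2: select C,FJ (d=17/2, Q=-189/2); attach at lengths (109/16, 27/16); label the merged cluster CFJ
  updated: d(A,CFJ)=43/4, d(CFJ,L)=53/4, d(CFJ,R)=25/4, d(CFJ,W)=17/2
iteration 3: select CFJ,R (d=25/4, Q=-233/4); attach at lengths (77/24, 73/24); label the merged cluster CFJR
  updated: d(A,CFJR)=21/4, d(CFJR,L)=19/2, d(CFJR,W)=65/8
iteration 4: select A,CFJR (d=21/4, Q=-261/8); attach at lengths (63/32, 105/32); label the merged cluster ACFJR
  updated: d(ACFJR,L)=65/8, d(ACFJR,W)=47/16
iteration 5: select ACFJR,L (d=65/8, Q=-289/16); attach at lengths (65/32, 195/32); label the merged cluster ACFJLR
  updated: d(ACFJLR,W)=29/32
iteration 6: select ACFJLR,W (d=29/32); attach at lengths (29/64, 29/64); label the merged cluster ACFJLRW
final tree: (((A:63/32,((C:109/16,(F:-11/5,J:21/5):27/16):77/24,R:73/24):105/32):65/32,L:195/32):29/64,W:29/64)
total length: 993/32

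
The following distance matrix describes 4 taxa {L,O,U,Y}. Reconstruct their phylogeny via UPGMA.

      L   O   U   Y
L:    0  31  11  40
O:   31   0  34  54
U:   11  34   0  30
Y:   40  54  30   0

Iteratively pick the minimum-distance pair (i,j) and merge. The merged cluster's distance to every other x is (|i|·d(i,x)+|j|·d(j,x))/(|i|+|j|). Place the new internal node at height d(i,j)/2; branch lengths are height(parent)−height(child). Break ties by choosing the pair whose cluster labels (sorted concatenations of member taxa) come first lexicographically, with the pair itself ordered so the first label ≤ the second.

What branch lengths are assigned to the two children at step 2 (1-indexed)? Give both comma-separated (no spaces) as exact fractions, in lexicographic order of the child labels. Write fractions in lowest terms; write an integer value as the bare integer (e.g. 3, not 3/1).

43/4,65/4

iteration 1: select L,U (d=11); attach at lengths (11/2, 11/2); label the merged cluster LU
  updated: d(LU,O)=65/2, d(LU,Y)=35
iteration 2: select LU,O (d=65/2); attach at lengths (43/4, 65/4); label the merged cluster LOU
  updated: d(LOU,Y)=124/3
iteration 3: select LOU,Y (d=124/3); attach at lengths (53/12, 62/3); label the merged cluster LOUY
final tree: (((L:11/2,U:11/2):43/4,O:65/4):53/12,Y:62/3)
total length: 757/12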